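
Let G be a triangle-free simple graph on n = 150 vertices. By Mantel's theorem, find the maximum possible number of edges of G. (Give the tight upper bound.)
ex(150, K_3) = ⌊150^2/4⌋ = 5625

Mantel (1907): a triangle-free graph on n vertices has at most ⌊n^2/4⌋ edges, with equality for the complete bipartite graph K_{⌊n/2⌋, ⌈n/2⌉}. For n = 150: ⌊150^2/4⌋ = ⌊22500/4⌋ = 5625. The extremal graph is K_{75, 75}, which has 75·75 = 5625 edges.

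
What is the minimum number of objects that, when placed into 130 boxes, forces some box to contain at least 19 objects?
n = (19 − 1)·130 + 1 = 2341

By the generalised pigeonhole principle, to guarantee some box contains ≥ r objects we need more than (r − 1) · k objects total. Threshold: n = (r − 1) · k + 1. With r = 19 and k = 130: n = 18 · 130 + 1 = 2340 + 1 = 2341. For n = 2340 = 18 · 130, we can put exactly 18 objects in every box, avoiding 19 in any single one — so 2341 is tight.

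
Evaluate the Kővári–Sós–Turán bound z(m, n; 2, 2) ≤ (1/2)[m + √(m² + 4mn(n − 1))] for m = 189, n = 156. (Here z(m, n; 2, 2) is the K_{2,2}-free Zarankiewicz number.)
z(189, 156; 2, 2) ≤ (1/2)[189 + √(189² + 4·189·156·155)] = (1/2)[189 + √18315801] = 2234.3482

Kővári–Sós–Turán: let r_1, ..., r_189 be the row sums and z = Σ r_i the total number of 1s. Each pair of columns can share at most one row with both entries 1 (else a 2×2 all-ones block appears), so Σ_i C(r_i, 2) ≤ C(156, 2) = 12090. By convexity Σ_i C(r_i, 2) ≥ 189·C(z/189, 2) = z(z − 189)/(2·189), giving z² − 189z − 189·156·155 ≤ 0 and hence z ≤ (1/2)[189 + √(35721 + 4·4570020)] = (1/2)[189 + √18315801] ≈ (1/2)(189 + 4279.6964) = 2234.3482.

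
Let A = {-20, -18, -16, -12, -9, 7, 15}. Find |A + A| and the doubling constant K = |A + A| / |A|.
K = |A + A| / |A| = 25/7

Enumerate A + A = {a + b : a, b ∈ A}. With |A| = 7, there are |A|^2 = 49 ordered sum pairs; collecting distinct values, A + A = {-40, -38, -36, -34, -32, -30, -29, -28, -27, -25, -24, -21, -18, -13, -11, -9, -5, -3, -2, -1, 3, 6, 14, 22, 30}, so |A + A| = 25. Thus K = 25/7. For comparison, the minimum possible |A + A| over all 7-element sets is 2·7 − 1 = 13 (so min K = 13/7), attained only by arithmetic progressions.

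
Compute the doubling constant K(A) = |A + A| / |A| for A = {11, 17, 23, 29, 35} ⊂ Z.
K = |A + A| / |A| = 9/5

Enumerate A + A = {a + b : a, b ∈ A}. With |A| = 5, there are |A|^2 = 25 ordered sum pairs; collecting distinct values, A + A = {22, 28, 34, 40, 46, 52, 58, 64, 70}, so |A + A| = 9. Thus K = 9/5. Here |A + A| = 2|A| − 1 = 9, the minimum possible — so K = 9/5 is minimal, which holds iff A is an arithmetic progression.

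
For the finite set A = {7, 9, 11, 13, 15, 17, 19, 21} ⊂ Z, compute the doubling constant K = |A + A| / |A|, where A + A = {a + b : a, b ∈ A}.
K = |A + A| / |A| = 15/8

Enumerate A + A = {a + b : a, b ∈ A}. With |A| = 8, there are |A|^2 = 64 ordered sum pairs; collecting distinct values, A + A = {14, 16, 18, 20, 22, 24, 26, 28, 30, 32, 34, 36, 38, 40, 42}, so |A + A| = 15. Thus K = 15/8. Here |A + A| = 2|A| − 1 = 15, the minimum possible — so K = 15/8 is minimal, which holds iff A is an arithmetic progression.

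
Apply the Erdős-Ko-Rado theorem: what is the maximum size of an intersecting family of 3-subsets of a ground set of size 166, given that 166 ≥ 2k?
max |F| = C(165, 2) = 13530

Erdős-Ko-Rado (1961): when n ≥ 2k, max |F| = C(n−1, k−1). The bound is attained by the star {A : i ∈ A} for any fixed i ∈ [n]. Here C(166−1, 3−1) = C(165, 2) = 13530.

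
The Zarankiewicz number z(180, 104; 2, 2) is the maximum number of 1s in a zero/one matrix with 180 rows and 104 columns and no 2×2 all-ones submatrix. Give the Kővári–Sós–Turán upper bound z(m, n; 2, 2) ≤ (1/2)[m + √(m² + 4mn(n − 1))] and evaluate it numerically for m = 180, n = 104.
z(180, 104; 2, 2) ≤ (1/2)[180 + √(180² + 4·180·104·103)] = (1/2)[180 + √7745040] = 1481.4956

Kővári–Sós–Turán: let r_1, ..., r_180 be the row sums and z = Σ r_i the total number of 1s. Each pair of columns can share at most one row with both entries 1 (else a 2×2 all-ones block appears), so Σ_i C(r_i, 2) ≤ C(104, 2) = 5356. By convexity Σ_i C(r_i, 2) ≥ 180·C(z/180, 2) = z(z − 180)/(2·180), giving z² − 180z − 180·104·103 ≤ 0 and hence z ≤ (1/2)[180 + √(32400 + 4·1928160)] = (1/2)[180 + √7745040] ≈ (1/2)(180 + 2782.9912) = 1481.4956.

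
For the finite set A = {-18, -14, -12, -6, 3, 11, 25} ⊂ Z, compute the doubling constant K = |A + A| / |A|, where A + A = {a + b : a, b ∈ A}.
K = |A + A| / |A| = 26/7

Enumerate A + A = {a + b : a, b ∈ A}. With |A| = 7, there are |A|^2 = 49 ordered sum pairs; collecting distinct values, A + A = {-36, -32, -30, -28, -26, -24, -20, -18, -15, -12, -11, -9, -7, -3, -1, 5, 6, 7, 11, 13, 14, 19, 22, 28, 36, 50}, so |A + A| = 26. Thus K = 26/7. For comparison, the minimum possible |A + A| over all 7-element sets is 2·7 − 1 = 13 (so min K = 13/7), attained only by arithmetic progressions.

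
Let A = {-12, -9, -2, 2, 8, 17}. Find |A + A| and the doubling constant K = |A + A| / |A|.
K = |A + A| / |A| = 20/6 = 10/3

Enumerate A + A = {a + b : a, b ∈ A}. With |A| = 6, there are |A|^2 = 36 ordered sum pairs; collecting distinct values, A + A = {-24, -21, -18, -14, -11, -10, -7, -4, -1, 0, 4, 5, 6, 8, 10, 15, 16, 19, 25, 34}, so |A + A| = 20. Thus K = 20/6 = 10/3. For comparison, the minimum possible |A + A| over all 6-element sets is 2·6 − 1 = 11 (so min K = 11/6), attained only by arithmetic progressions.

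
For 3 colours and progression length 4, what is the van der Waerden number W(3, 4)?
W(3, 4) = 293

This is a classical value, W(3, 4) = 293, established by combining an explicit 3-colouring of {1, ..., 292} with no monochromatic 4-AP (giving the lower bound W(3, 4) > 292) and a finite case analysis / exhaustive computer search showing every 3-colouring of {1, ..., 293} has such an AP.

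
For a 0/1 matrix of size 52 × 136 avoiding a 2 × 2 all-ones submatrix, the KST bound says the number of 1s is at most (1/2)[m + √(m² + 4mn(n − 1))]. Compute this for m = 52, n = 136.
z(52, 136; 2, 2) ≤ (1/2)[52 + √(52² + 4·52·136·135)] = (1/2)[52 + √3821584] = 1003.4436

Kővári–Sós–Turán: let r_1, ..., r_52 be the row sums and z = Σ r_i the total number of 1s. Each pair of columns can share at most one row with both entries 1 (else a 2×2 all-ones block appears), so Σ_i C(r_i, 2) ≤ C(136, 2) = 9180. By convexity Σ_i C(r_i, 2) ≥ 52·C(z/52, 2) = z(z − 52)/(2·52), giving z² − 52z − 52·136·135 ≤ 0 and hence z ≤ (1/2)[52 + √(2704 + 4·954720)] = (1/2)[52 + √3821584] ≈ (1/2)(52 + 1954.8872) = 1003.4436.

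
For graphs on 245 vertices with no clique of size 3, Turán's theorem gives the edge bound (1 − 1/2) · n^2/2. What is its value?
Turán density bound = (1/2) · 245^2/2 = 60025/4 ≈ 15006.25

Turán's theorem: ex(n, K_{r+1}) is achieved by the complete r-partite Turán graph T(n, r) with parts as balanced as possible, and is at most (1 − 1/r) · n^2/2. For r = 2, n = 245: the density bound is (1/2) · 60025/2 = 60025/4 ≈ 15006.25. The integer-valued extremum is e(T(245, 2)) = 15006, which is strictly less than the density bound 60025/4 since 2 ∤ 245 (the parts of T(245, 2) cannot all be equal).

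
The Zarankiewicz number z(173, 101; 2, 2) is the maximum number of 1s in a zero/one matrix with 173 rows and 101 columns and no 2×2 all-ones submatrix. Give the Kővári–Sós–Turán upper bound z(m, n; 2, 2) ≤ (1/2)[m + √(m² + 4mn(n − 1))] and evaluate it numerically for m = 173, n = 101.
z(173, 101; 2, 2) ≤ (1/2)[173 + √(173² + 4·173·101·100)] = (1/2)[173 + √7019129] = 1411.1819

Kővári–Sós–Turán: let r_1, ..., r_173 be the row sums and z = Σ r_i the total number of 1s. Each pair of columns can share at most one row with both entries 1 (else a 2×2 all-ones block appears), so Σ_i C(r_i, 2) ≤ C(101, 2) = 5050. By convexity Σ_i C(r_i, 2) ≥ 173·C(z/173, 2) = z(z − 173)/(2·173), giving z² − 173z − 173·101·100 ≤ 0 and hence z ≤ (1/2)[173 + √(29929 + 4·1747300)] = (1/2)[173 + √7019129] ≈ (1/2)(173 + 2649.3639) = 1411.1819.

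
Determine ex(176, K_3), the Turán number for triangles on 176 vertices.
ex(176, K_3) = ⌊176^2/4⌋ = 7744

Mantel (1907): a triangle-free graph on n vertices has at most ⌊n^2/4⌋ edges, with equality for the complete bipartite graph K_{⌊n/2⌋, ⌈n/2⌉}. For n = 176: ⌊176^2/4⌋ = ⌊30976/4⌋ = 7744. The extremal graph is K_{88, 88}, which has 88·88 = 7744 edges.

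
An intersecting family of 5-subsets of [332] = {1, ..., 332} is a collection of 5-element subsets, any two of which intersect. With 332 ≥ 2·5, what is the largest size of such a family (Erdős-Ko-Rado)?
max |F| = C(331, 4) = 491134490

The Erdős-Ko-Rado theorem states: for n ≥ 2k, an intersecting family of k-subsets of an n-element set has size at most C(n − 1, k − 1), with equality for 'star' families {A ⊆ [n] : |A| = k, i ∈ A} (fix an element i). For n = 332, k = 5: C(331, 4) = 491134490.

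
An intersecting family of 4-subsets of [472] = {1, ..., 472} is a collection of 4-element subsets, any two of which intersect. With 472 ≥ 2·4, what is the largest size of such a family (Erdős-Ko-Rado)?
max |F| = C(471, 3) = 17303755

The Erdős-Ko-Rado theorem states: for n ≥ 2k, an intersecting family of k-subsets of an n-element set has size at most C(n − 1, k − 1), with equality for 'star' families {A ⊆ [n] : |A| = k, i ∈ A} (fix an element i). For n = 472, k = 4: C(471, 3) = 17303755.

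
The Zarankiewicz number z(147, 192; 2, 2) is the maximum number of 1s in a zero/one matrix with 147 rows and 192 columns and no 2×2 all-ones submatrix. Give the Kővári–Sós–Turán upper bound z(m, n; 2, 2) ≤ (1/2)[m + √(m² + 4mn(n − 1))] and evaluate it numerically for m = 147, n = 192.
z(147, 192; 2, 2) ≤ (1/2)[147 + √(147² + 4·147·192·191)] = (1/2)[147 + √21584745] = 2396.4693

Kővári–Sós–Turán: let r_1, ..., r_147 be the row sums and z = Σ r_i the total number of 1s. Each pair of columns can share at most one row with both entries 1 (else a 2×2 all-ones block appears), so Σ_i C(r_i, 2) ≤ C(192, 2) = 18336. By convexity Σ_i C(r_i, 2) ≥ 147·C(z/147, 2) = z(z − 147)/(2·147), giving z² − 147z − 147·192·191 ≤ 0 and hence z ≤ (1/2)[147 + √(21609 + 4·5390784)] = (1/2)[147 + √21584745] ≈ (1/2)(147 + 4645.9385) = 2396.4693.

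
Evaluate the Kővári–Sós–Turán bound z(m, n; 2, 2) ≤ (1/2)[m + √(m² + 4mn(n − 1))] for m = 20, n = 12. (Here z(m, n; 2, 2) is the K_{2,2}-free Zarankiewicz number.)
z(20, 12; 2, 2) ≤ (1/2)[20 + √(20² + 4·20·12·11)] = (1/2)[20 + √10960] = 62.345

Kővári–Sós–Turán: let r_1, ..., r_20 be the row sums and z = Σ r_i the total number of 1s. Each pair of columns can share at most one row with both entries 1 (else a 2×2 all-ones block appears), so Σ_i C(r_i, 2) ≤ C(12, 2) = 66. By convexity Σ_i C(r_i, 2) ≥ 20·C(z/20, 2) = z(z − 20)/(2·20), giving z² − 20z − 20·12·11 ≤ 0 and hence z ≤ (1/2)[20 + √(400 + 4·2640)] = (1/2)[20 + √10960] ≈ (1/2)(20 + 104.69) = 62.345.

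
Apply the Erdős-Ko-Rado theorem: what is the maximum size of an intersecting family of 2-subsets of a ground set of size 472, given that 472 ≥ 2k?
max |F| = C(471, 1) = 471

The Erdős-Ko-Rado theorem states: for n ≥ 2k, an intersecting family of k-subsets of an n-element set has size at most C(n − 1, k − 1), with equality for 'star' families {A ⊆ [n] : |A| = k, i ∈ A} (fix an element i). For n = 472, k = 2: C(471, 1) = 471.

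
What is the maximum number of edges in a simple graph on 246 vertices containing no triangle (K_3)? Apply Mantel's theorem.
ex(246, K_3) = ⌊246^2/4⌋ = 15129

Mantel (1907): a triangle-free graph on n vertices has at most ⌊n^2/4⌋ edges, with equality for the complete bipartite graph K_{⌊n/2⌋, ⌈n/2⌉}. For n = 246: ⌊246^2/4⌋ = ⌊60516/4⌋ = 15129. The extremal graph is K_{123, 123}, which has 123·123 = 15129 edges.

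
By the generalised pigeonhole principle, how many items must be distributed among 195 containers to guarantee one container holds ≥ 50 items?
n = (50 − 1)·195 + 1 = 9556

By the generalised pigeonhole principle, to guarantee some box contains ≥ r objects we need more than (r − 1) · k objects total. Threshold: n = (r − 1) · k + 1. With r = 50 and k = 195: n = 49 · 195 + 1 = 9555 + 1 = 9556. For n = 9555 = 49 · 195, we can put exactly 49 objects in every box, avoiding 50 in any single one — so 9556 is tight.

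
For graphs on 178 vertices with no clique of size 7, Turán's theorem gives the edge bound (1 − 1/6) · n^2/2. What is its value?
Turán density bound = (5/6) · 178^2/2 = 39605/3 ≈ 13201.6667

Turán's theorem: ex(n, K_{r+1}) is achieved by the complete r-partite Turán graph T(n, r) with parts as balanced as possible, and is at most (1 − 1/r) · n^2/2. For r = 6, n = 178: the density bound is (5/6) · 31684/2 = 39605/3 ≈ 13201.6667. The integer-valued extremum is e(T(178, 6)) = 13201, which is strictly less than the density bound 39605/3 since 6 ∤ 178 (the parts of T(178, 6) cannot all be equal).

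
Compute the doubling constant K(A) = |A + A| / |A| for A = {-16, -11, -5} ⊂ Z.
K = |A + A| / |A| = 6/3 = 2

Enumerate A + A = {a + b : a, b ∈ A}. With |A| = 3, there are |A|^2 = 9 ordered sum pairs; collecting distinct values, A + A = {-32, -27, -22, -21, -16, -10}, so |A + A| = 6. Thus K = 6/3 = 2. For comparison, the minimum possible |A + A| over all 3-element sets is 2·3 − 1 = 5 (so min K = 5/3), attained only by arithmetic progressions.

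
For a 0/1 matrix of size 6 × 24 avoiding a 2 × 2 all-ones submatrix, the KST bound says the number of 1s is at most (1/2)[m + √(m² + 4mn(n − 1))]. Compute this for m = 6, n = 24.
z(6, 24; 2, 2) ≤ (1/2)[6 + √(6² + 4·6·24·23)] = (1/2)[6 + √13284] = 60.6281

Kővári–Sós–Turán: let r_1, ..., r_6 be the row sums and z = Σ r_i the total number of 1s. Each pair of columns can share at most one row with both entries 1 (else a 2×2 all-ones block appears), so Σ_i C(r_i, 2) ≤ C(24, 2) = 276. By convexity Σ_i C(r_i, 2) ≥ 6·C(z/6, 2) = z(z − 6)/(2·6), giving z² − 6z − 6·24·23 ≤ 0 and hence z ≤ (1/2)[6 + √(36 + 4·3312)] = (1/2)[6 + √13284] ≈ (1/2)(6 + 115.2562) = 60.6281.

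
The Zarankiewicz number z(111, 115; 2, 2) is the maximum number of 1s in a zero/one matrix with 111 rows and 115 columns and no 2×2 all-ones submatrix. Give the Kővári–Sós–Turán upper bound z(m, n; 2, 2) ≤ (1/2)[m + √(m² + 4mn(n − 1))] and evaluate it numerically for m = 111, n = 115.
z(111, 115; 2, 2) ≤ (1/2)[111 + √(111² + 4·111·115·114)] = (1/2)[111 + √5833161] = 1263.0969

Kővári–Sós–Turán: let r_1, ..., r_111 be the row sums and z = Σ r_i the total number of 1s. Each pair of columns can share at most one row with both entries 1 (else a 2×2 all-ones block appears), so Σ_i C(r_i, 2) ≤ C(115, 2) = 6555. By convexity Σ_i C(r_i, 2) ≥ 111·C(z/111, 2) = z(z − 111)/(2·111), giving z² − 111z − 111·115·114 ≤ 0 and hence z ≤ (1/2)[111 + √(12321 + 4·1455210)] = (1/2)[111 + √5833161] ≈ (1/2)(111 + 2415.1938) = 1263.0969.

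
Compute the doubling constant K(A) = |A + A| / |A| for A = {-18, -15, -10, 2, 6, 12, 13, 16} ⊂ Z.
K = |A + A| / |A| = 34/8 = 17/4

Enumerate A + A = {a + b : a, b ∈ A}. With |A| = 8, there are |A|^2 = 64 ordered sum pairs; collecting distinct values, A + A = {-36, -33, -30, -28, -25, -20, -16, -13, -12, -9, -8, -6, -5, -4, -3, -2, 1, 2, 3, 4, 6, 8, 12, 14, 15, 18, 19, 22, 24, 25, 26, 28, 29, 32}, so |A + A| = 34. Thus K = 34/8 = 17/4. For comparison, the minimum possible |A + A| over all 8-element sets is 2·8 − 1 = 15 (so min K = 15/8), attained only by arithmetic progressions.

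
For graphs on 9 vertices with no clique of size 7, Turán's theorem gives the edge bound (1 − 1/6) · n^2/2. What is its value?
Turán density bound = (5/6) · 9^2/2 = 135/4 ≈ 33.75

Turán's theorem: ex(n, K_{r+1}) is achieved by the complete r-partite Turán graph T(n, r) with parts as balanced as possible, and is at most (1 − 1/r) · n^2/2. For r = 6, n = 9: the density bound is (5/6) · 81/2 = 135/4 ≈ 33.75. The integer-valued extremum is e(T(9, 6)) = 33, which is strictly less than the density bound 135/4 since 6 ∤ 9 (the parts of T(9, 6) cannot all be equal).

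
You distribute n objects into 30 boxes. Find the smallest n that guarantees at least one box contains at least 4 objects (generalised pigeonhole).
n = (4 − 1)·30 + 1 = 91

By the generalised pigeonhole principle, to guarantee some box contains ≥ r objects we need more than (r − 1) · k objects total. Threshold: n = (r − 1) · k + 1. With r = 4 and k = 30: n = 3 · 30 + 1 = 90 + 1 = 91. For n = 90 = 3 · 30, we can put exactly 3 objects in every box, avoiding 4 in any single one — so 91 is tight.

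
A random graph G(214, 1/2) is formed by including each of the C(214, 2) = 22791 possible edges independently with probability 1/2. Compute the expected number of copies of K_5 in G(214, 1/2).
E[# K_5] = C(214, 5) · (1/2)^C(5, 2) = 3568204542 / 2^10 = 1784102271/512 ≈ 3484574.748047

For each 5-subset S of vertices (there are C(214, 5) = 3568204542 such S), let X_S = 1 if S induces a K_5 (all C(5, 2) = 10 edges present). Then P(X_S = 1) = (1/2)^10 = 1/1024. By linearity of expectation, E[# K_5] = C(214, 5) · (1/2)^10 = 3568204542 / 1024 = 1784102271/512 ≈ 3484574.748047.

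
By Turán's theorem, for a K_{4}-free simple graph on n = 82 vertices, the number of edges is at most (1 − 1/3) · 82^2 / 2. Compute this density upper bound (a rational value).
Turán density bound = (2/3) · 82^2/2 = 6724/3 ≈ 2241.3333

Turán's theorem: ex(n, K_{r+1}) is achieved by the complete r-partite Turán graph T(n, r) with parts as balanced as possible, and is at most (1 − 1/r) · n^2/2. For r = 3, n = 82: the density bound is (2/3) · 6724/2 = 6724/3 ≈ 2241.3333. The integer-valued extremum is e(T(82, 3)) = 2241, which is strictly less than the density bound 6724/3 since 3 ∤ 82 (the parts of T(82, 3) cannot all be equal).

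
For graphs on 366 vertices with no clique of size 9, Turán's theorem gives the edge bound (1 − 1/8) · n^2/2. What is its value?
Turán density bound = (7/8) · 366^2/2 = 234423/4 ≈ 58605.75

Turán's theorem: ex(n, K_{r+1}) is achieved by the complete r-partite Turán graph T(n, r) with parts as balanced as possible, and is at most (1 − 1/r) · n^2/2. For r = 8, n = 366: the density bound is (7/8) · 133956/2 = 234423/4 ≈ 58605.75. The integer-valued extremum is e(T(366, 8)) = 58605, which is strictly less than the density bound 234423/4 since 8 ∤ 366 (the parts of T(366, 8) cannot all be equal).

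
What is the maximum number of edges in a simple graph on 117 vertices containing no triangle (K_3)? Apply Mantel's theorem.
ex(117, K_3) = ⌊117^2/4⌋ = 3422

Mantel (1907): a triangle-free graph on n vertices has at most ⌊n^2/4⌋ edges, with equality for the complete bipartite graph K_{⌊n/2⌋, ⌈n/2⌉}. For n = 117: ⌊117^2/4⌋ = ⌊13689/4⌋ = 3422. The extremal graph is K_{58, 59}, which has 58·59 = 3422 edges.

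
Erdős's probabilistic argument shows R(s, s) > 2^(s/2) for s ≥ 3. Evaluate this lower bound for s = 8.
2^(8/2) = 16; so R(8, 8) > 16

Colour each edge of K_n uniformly at random with red/blue. The expected number of monochromatic K_8 is C(n, 8) · 2 · 2^(−C(8,2)). If C(n, 8) · 2^(1 − C(8,2)) < 1, then with positive probability no monochromatic K_8 exists, so R(8, 8) > n. The standard estimate C(n, 8) ≤ n^8/8! shows this inequality holds whenever n ≤ 2^(8/2) (since 8! · 2^(C(8,2) − 1) > 2^(8^2/2) ≥ n^8). Hence R(8, 8) > 2^(8/2) = 16.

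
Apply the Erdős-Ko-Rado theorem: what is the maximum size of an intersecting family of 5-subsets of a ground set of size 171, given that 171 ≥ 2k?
max |F| = C(170, 4) = 33585370

The Erdős-Ko-Rado theorem states: for n ≥ 2k, an intersecting family of k-subsets of an n-element set has size at most C(n − 1, k − 1), with equality for 'star' families {A ⊆ [n] : |A| = k, i ∈ A} (fix an element i). For n = 171, k = 5: C(170, 4) = 33585370.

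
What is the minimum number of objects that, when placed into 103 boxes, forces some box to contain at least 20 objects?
n = (20 − 1)·103 + 1 = 1958

By the generalised pigeonhole principle, to guarantee some box contains ≥ r objects we need more than (r − 1) · k objects total. Threshold: n = (r − 1) · k + 1. With r = 20 and k = 103: n = 19 · 103 + 1 = 1957 + 1 = 1958. For n = 1957 = 19 · 103, we can put exactly 19 objects in every box, avoiding 20 in any single one — so 1958 is tight.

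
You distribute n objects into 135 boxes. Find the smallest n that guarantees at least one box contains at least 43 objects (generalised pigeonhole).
n = (43 − 1)·135 + 1 = 5671

By the generalised pigeonhole principle, to guarantee some box contains ≥ r objects we need more than (r − 1) · k objects total. Threshold: n = (r − 1) · k + 1. With r = 43 and k = 135: n = 42 · 135 + 1 = 5670 + 1 = 5671. For n = 5670 = 42 · 135, we can put exactly 42 objects in every box, avoiding 43 in any single one — so 5671 is tight.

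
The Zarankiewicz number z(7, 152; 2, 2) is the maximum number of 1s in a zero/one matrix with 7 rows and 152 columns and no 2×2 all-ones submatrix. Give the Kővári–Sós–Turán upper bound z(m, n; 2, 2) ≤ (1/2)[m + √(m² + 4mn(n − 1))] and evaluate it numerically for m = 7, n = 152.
z(7, 152; 2, 2) ≤ (1/2)[7 + √(7² + 4·7·152·151)] = (1/2)[7 + √642705] = 404.3444

Kővári–Sós–Turán: let r_1, ..., r_7 be the row sums and z = Σ r_i the total number of 1s. Each pair of columns can share at most one row with both entries 1 (else a 2×2 all-ones block appears), so Σ_i C(r_i, 2) ≤ C(152, 2) = 11476. By convexity Σ_i C(r_i, 2) ≥ 7·C(z/7, 2) = z(z − 7)/(2·7), giving z² − 7z − 7·152·151 ≤ 0 and hence z ≤ (1/2)[7 + √(49 + 4·160664)] = (1/2)[7 + √642705] ≈ (1/2)(7 + 801.6888) = 404.3444.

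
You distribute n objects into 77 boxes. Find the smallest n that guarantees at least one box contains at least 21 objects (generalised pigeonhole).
n = (21 − 1)·77 + 1 = 1541

By the generalised pigeonhole principle, to guarantee some box contains ≥ r objects we need more than (r − 1) · k objects total. Threshold: n = (r − 1) · k + 1. With r = 21 and k = 77: n = 20 · 77 + 1 = 1540 + 1 = 1541. For n = 1540 = 20 · 77, we can put exactly 20 objects in every box, avoiding 21 in any single one — so 1541 is tight.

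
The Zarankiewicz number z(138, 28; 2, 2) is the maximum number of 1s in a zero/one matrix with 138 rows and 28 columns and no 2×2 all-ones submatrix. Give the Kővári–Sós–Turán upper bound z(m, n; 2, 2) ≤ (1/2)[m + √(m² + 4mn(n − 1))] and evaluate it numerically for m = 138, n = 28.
z(138, 28; 2, 2) ≤ (1/2)[138 + √(138² + 4·138·28·27)] = (1/2)[138 + √436356] = 399.2862

Kővári–Sós–Turán: let r_1, ..., r_138 be the row sums and z = Σ r_i the total number of 1s. Each pair of columns can share at most one row with both entries 1 (else a 2×2 all-ones block appears), so Σ_i C(r_i, 2) ≤ C(28, 2) = 378. By convexity Σ_i C(r_i, 2) ≥ 138·C(z/138, 2) = z(z − 138)/(2·138), giving z² − 138z − 138·28·27 ≤ 0 and hence z ≤ (1/2)[138 + √(19044 + 4·104328)] = (1/2)[138 + √436356] ≈ (1/2)(138 + 660.5725) = 399.2862.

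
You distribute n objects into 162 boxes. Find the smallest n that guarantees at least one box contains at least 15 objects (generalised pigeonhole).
n = (15 − 1)·162 + 1 = 2269

By the generalised pigeonhole principle, to guarantee some box contains ≥ r objects we need more than (r − 1) · k objects total. Threshold: n = (r − 1) · k + 1. With r = 15 and k = 162: n = 14 · 162 + 1 = 2268 + 1 = 2269. For n = 2268 = 14 · 162, we can put exactly 14 objects in every box, avoiding 15 in any single one — so 2269 is tight.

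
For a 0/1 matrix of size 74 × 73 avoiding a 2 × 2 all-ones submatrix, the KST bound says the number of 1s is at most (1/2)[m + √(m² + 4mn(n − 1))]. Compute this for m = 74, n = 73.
z(74, 73; 2, 2) ≤ (1/2)[74 + √(74² + 4·74·73·72)] = (1/2)[74 + √1561252] = 661.7504

Kővári–Sós–Turán: let r_1, ..., r_74 be the row sums and z = Σ r_i the total number of 1s. Each pair of columns can share at most one row with both entries 1 (else a 2×2 all-ones block appears), so Σ_i C(r_i, 2) ≤ C(73, 2) = 2628. By convexity Σ_i C(r_i, 2) ≥ 74·C(z/74, 2) = z(z − 74)/(2·74), giving z² − 74z − 74·73·72 ≤ 0 and hence z ≤ (1/2)[74 + √(5476 + 4·388944)] = (1/2)[74 + √1561252] ≈ (1/2)(74 + 1249.5007) = 661.7504.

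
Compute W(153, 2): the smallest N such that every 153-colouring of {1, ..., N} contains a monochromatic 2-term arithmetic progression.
W(153, 2) = 153 + 1 = 154

A 2-term AP is any pair of integers, so a monochromatic 2-AP exists iff some colour is used at least twice. With 153 colours, the colouring i ↦ i on {1, ..., 153} uses each colour once, avoiding any monochromatic pair, so W(153, 2) > 153. For {1, ..., 154}, pigeonhole forces two integers of the same colour, which form a monochromatic 2-AP. Hence W(153, 2) = 154.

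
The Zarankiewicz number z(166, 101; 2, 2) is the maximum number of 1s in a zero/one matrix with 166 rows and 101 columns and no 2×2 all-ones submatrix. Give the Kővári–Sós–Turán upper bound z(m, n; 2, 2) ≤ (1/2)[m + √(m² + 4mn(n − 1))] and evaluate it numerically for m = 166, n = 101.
z(166, 101; 2, 2) ≤ (1/2)[166 + √(166² + 4·166·101·100)] = (1/2)[166 + √6733956] = 1380.4934

Kővári–Sós–Turán: let r_1, ..., r_166 be the row sums and z = Σ r_i the total number of 1s. Each pair of columns can share at most one row with both entries 1 (else a 2×2 all-ones block appears), so Σ_i C(r_i, 2) ≤ C(101, 2) = 5050. By convexity Σ_i C(r_i, 2) ≥ 166·C(z/166, 2) = z(z − 166)/(2·166), giving z² − 166z − 166·101·100 ≤ 0 and hence z ≤ (1/2)[166 + √(27556 + 4·1676600)] = (1/2)[166 + √6733956] ≈ (1/2)(166 + 2594.9867) = 1380.4934.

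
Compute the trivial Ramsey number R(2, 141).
R(2, 141) = 141

R(2, k) = k for all k ≥ 2: in a 2-colouring of K_k, either some edge is red (a red K_2) or all edges are blue (a blue K_k). And K_{140} coloured all-blue has no blue K_141, so R(2, 141) > 140. Hence R(2, 141) = 141.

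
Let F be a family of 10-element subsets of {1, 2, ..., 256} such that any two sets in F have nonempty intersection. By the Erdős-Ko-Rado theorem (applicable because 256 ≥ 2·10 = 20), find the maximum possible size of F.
max |F| = C(255, 9) = 10891649009473375

Erdős-Ko-Rado (1961): when n ≥ 2k, max |F| = C(n−1, k−1). The bound is attained by the star {A : i ∈ A} for any fixed i ∈ [n]. Here C(256−1, 10−1) = C(255, 9) = 10891649009473375.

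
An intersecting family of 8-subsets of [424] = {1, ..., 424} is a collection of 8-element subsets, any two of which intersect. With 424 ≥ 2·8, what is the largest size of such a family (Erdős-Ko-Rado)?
max |F| = C(423, 7) = 457383009600297

The Erdős-Ko-Rado theorem states: for n ≥ 2k, an intersecting family of k-subsets of an n-element set has size at most C(n − 1, k − 1), with equality for 'star' families {A ⊆ [n] : |A| = k, i ∈ A} (fix an element i). For n = 424, k = 8: C(423, 7) = 457383009600297.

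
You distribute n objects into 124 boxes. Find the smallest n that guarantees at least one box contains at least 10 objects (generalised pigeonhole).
n = (10 − 1)·124 + 1 = 1117

By the generalised pigeonhole principle, to guarantee some box contains ≥ r objects we need more than (r − 1) · k objects total. Threshold: n = (r − 1) · k + 1. With r = 10 and k = 124: n = 9 · 124 + 1 = 1116 + 1 = 1117. For n = 1116 = 9 · 124, we can put exactly 9 objects in every box, avoiding 10 in any single one — so 1117 is tight.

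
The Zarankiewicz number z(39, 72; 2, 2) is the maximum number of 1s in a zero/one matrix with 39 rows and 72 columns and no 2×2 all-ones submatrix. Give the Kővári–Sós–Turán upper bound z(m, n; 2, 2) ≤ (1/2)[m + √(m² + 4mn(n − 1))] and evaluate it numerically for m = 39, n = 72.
z(39, 72; 2, 2) ≤ (1/2)[39 + √(39² + 4·39·72·71)] = (1/2)[39 + √798993] = 466.432

Kővári–Sós–Turán: let r_1, ..., r_39 be the row sums and z = Σ r_i the total number of 1s. Each pair of columns can share at most one row with both entries 1 (else a 2×2 all-ones block appears), so Σ_i C(r_i, 2) ≤ C(72, 2) = 2556. By convexity Σ_i C(r_i, 2) ≥ 39·C(z/39, 2) = z(z − 39)/(2·39), giving z² − 39z − 39·72·71 ≤ 0 and hence z ≤ (1/2)[39 + √(1521 + 4·199368)] = (1/2)[39 + √798993] ≈ (1/2)(39 + 893.8641) = 466.432.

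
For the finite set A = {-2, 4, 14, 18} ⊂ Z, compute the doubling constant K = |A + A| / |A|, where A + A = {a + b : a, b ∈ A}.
K = |A + A| / |A| = 10/4 = 5/2

Enumerate A + A = {a + b : a, b ∈ A}. With |A| = 4, there are |A|^2 = 16 ordered sum pairs; collecting distinct values, A + A = {-4, 2, 8, 12, 16, 18, 22, 28, 32, 36}, so |A + A| = 10. Thus K = 10/4 = 5/2. For comparison, the minimum possible |A + A| over all 4-element sets is 2·4 − 1 = 7 (so min K = 7/4), attained only by arithmetic progressions.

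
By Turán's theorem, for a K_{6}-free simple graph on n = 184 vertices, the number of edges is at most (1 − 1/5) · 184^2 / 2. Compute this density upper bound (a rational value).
Turán density bound = (4/5) · 184^2/2 = 67712/5 ≈ 13542.4

Turán's theorem: ex(n, K_{r+1}) is achieved by the complete r-partite Turán graph T(n, r) with parts as balanced as possible, and is at most (1 − 1/r) · n^2/2. For r = 5, n = 184: the density bound is (4/5) · 33856/2 = 67712/5 ≈ 13542.4. The integer-valued extremum is e(T(184, 5)) = 13542, which is strictly less than the density bound 67712/5 since 5 ∤ 184 (the parts of T(184, 5) cannot all be equal).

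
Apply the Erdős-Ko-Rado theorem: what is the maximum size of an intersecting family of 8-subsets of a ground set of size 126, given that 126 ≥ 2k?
max |F| = C(125, 7) = 79740633500

The Erdős-Ko-Rado theorem states: for n ≥ 2k, an intersecting family of k-subsets of an n-element set has size at most C(n − 1, k − 1), with equality for 'star' families {A ⊆ [n] : |A| = k, i ∈ A} (fix an element i). For n = 126, k = 8: C(125, 7) = 79740633500.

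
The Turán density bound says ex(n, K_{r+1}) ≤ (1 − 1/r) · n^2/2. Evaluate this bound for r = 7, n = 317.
Turán density bound = (6/7) · 317^2/2 = 301467/7 ≈ 43066.7143

Turán's theorem: ex(n, K_{r+1}) is achieved by the complete r-partite Turán graph T(n, r) with parts as balanced as possible, and is at most (1 − 1/r) · n^2/2. For r = 7, n = 317: the density bound is (6/7) · 100489/2 = 301467/7 ≈ 43066.7143. The integer-valued extremum is e(T(317, 7)) = 43066, which is strictly less than the density bound 301467/7 since 7 ∤ 317 (the parts of T(317, 7) cannot all be equal).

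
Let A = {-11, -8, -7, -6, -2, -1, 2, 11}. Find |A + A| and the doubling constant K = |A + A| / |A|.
K = |A + A| / |A| = 27/8

Enumerate A + A = {a + b : a, b ∈ A}. With |A| = 8, there are |A|^2 = 64 ordered sum pairs; collecting distinct values, A + A = {-22, -19, -18, -17, -16, -15, -14, -13, -12, -10, -9, -8, -7, -6, -5, -4, -3, -2, 0, 1, 3, 4, 5, 9, 10, 13, 22}, so |A + A| = 27. Thus K = 27/8. For comparison, the minimum possible |A + A| over all 8-element sets is 2·8 − 1 = 15 (so min K = 15/8), attained only by arithmetic progressions.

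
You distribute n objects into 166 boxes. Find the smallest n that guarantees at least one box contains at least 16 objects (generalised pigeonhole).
n = (16 − 1)·166 + 1 = 2491

By the generalised pigeonhole principle, to guarantee some box contains ≥ r objects we need more than (r − 1) · k objects total. Threshold: n = (r − 1) · k + 1. With r = 16 and k = 166: n = 15 · 166 + 1 = 2490 + 1 = 2491. For n = 2490 = 15 · 166, we can put exactly 15 objects in every box, avoiding 16 in any single one — so 2491 is tight.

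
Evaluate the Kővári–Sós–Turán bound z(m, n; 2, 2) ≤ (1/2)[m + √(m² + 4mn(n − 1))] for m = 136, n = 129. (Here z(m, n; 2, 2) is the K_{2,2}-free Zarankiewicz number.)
z(136, 129; 2, 2) ≤ (1/2)[136 + √(136² + 4·136·129·128)] = (1/2)[136 + √9001024] = 1568.0853

Kővári–Sós–Turán: let r_1, ..., r_136 be the row sums and z = Σ r_i the total number of 1s. Each pair of columns can share at most one row with both entries 1 (else a 2×2 all-ones block appears), so Σ_i C(r_i, 2) ≤ C(129, 2) = 8256. By convexity Σ_i C(r_i, 2) ≥ 136·C(z/136, 2) = z(z − 136)/(2·136), giving z² − 136z − 136·129·128 ≤ 0 and hence z ≤ (1/2)[136 + √(18496 + 4·2245632)] = (1/2)[136 + √9001024] ≈ (1/2)(136 + 3000.1707) = 1568.0853.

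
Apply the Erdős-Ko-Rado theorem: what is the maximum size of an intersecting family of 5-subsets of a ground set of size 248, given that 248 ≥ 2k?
max |F| = C(247, 4) = 151348015

The Erdős-Ko-Rado theorem states: for n ≥ 2k, an intersecting family of k-subsets of an n-element set has size at most C(n − 1, k − 1), with equality for 'star' families {A ⊆ [n] : |A| = k, i ∈ A} (fix an element i). For n = 248, k = 5: C(247, 4) = 151348015.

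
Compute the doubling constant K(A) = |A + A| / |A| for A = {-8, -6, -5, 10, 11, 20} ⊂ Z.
K = |A + A| / |A| = 20/6 = 10/3

Enumerate A + A = {a + b : a, b ∈ A}. With |A| = 6, there are |A|^2 = 36 ordered sum pairs; collecting distinct values, A + A = {-16, -14, -13, -12, -11, -10, 2, 3, 4, 5, 6, 12, 14, 15, 20, 21, 22, 30, 31, 40}, so |A + A| = 20. Thus K = 20/6 = 10/3. For comparison, the minimum possible |A + A| over all 6-element sets is 2·6 − 1 = 11 (so min K = 11/6), attained only by arithmetic progressions.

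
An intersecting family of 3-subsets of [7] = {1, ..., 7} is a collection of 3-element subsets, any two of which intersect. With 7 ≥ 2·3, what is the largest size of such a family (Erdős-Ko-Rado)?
max |F| = C(6, 2) = 15

The Erdős-Ko-Rado theorem states: for n ≥ 2k, an intersecting family of k-subsets of an n-element set has size at most C(n − 1, k − 1), with equality for 'star' families {A ⊆ [n] : |A| = k, i ∈ A} (fix an element i). For n = 7, k = 3: C(6, 2) = 15.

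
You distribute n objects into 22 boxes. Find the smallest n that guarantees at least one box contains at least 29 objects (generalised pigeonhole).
n = (29 − 1)·22 + 1 = 617

By the generalised pigeonhole principle, to guarantee some box contains ≥ r objects we need more than (r − 1) · k objects total. Threshold: n = (r − 1) · k + 1. With r = 29 and k = 22: n = 28 · 22 + 1 = 616 + 1 = 617. For n = 616 = 28 · 22, we can put exactly 28 objects in every box, avoiding 29 in any single one — so 617 is tight.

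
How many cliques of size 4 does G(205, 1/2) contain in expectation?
E[# K_4] = C(205, 4) · (1/2)^C(4, 2) = 71452955 / 2^6 = 1116452.421875

For each 4-subset S of vertices (there are C(205, 4) = 71452955 such S), let X_S = 1 if S induces a K_4 (all C(4, 2) = 6 edges present). Then P(X_S = 1) = (1/2)^6 = 1/64. By linearity of expectation, E[# K_4] = C(205, 4) · (1/2)^6 = 71452955 / 64 = 1116452.421875.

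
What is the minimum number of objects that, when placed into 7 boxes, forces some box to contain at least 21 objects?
n = (21 − 1)·7 + 1 = 141

By the generalised pigeonhole principle, to guarantee some box contains ≥ r objects we need more than (r − 1) · k objects total. Threshold: n = (r − 1) · k + 1. With r = 21 and k = 7: n = 20 · 7 + 1 = 140 + 1 = 141. For n = 140 = 20 · 7, we can put exactly 20 objects in every box, avoiding 21 in any single one — so 141 is tight.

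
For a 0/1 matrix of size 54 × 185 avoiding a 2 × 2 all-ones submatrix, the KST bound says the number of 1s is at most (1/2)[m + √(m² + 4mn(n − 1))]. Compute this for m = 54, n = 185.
z(54, 185; 2, 2) ≤ (1/2)[54 + √(54² + 4·54·185·184)] = (1/2)[54 + √7355556] = 1383.0564

Kővári–Sós–Turán: let r_1, ..., r_54 be the row sums and z = Σ r_i the total number of 1s. Each pair of columns can share at most one row with both entries 1 (else a 2×2 all-ones block appears), so Σ_i C(r_i, 2) ≤ C(185, 2) = 17020. By convexity Σ_i C(r_i, 2) ≥ 54·C(z/54, 2) = z(z − 54)/(2·54), giving z² − 54z − 54·185·184 ≤ 0 and hence z ≤ (1/2)[54 + √(2916 + 4·1838160)] = (1/2)[54 + √7355556] ≈ (1/2)(54 + 2712.1128) = 1383.0564.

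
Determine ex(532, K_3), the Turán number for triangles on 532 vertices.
ex(532, K_3) = ⌊532^2/4⌋ = 70756

Mantel (1907): a triangle-free graph on n vertices has at most ⌊n^2/4⌋ edges, with equality for the complete bipartite graph K_{⌊n/2⌋, ⌈n/2⌉}. For n = 532: ⌊532^2/4⌋ = ⌊283024/4⌋ = 70756. The extremal graph is K_{266, 266}, which has 266·266 = 70756 edges.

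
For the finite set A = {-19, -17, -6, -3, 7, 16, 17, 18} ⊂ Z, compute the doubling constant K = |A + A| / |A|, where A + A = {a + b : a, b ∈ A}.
K = |A + A| / |A| = 31/8

Enumerate A + A = {a + b : a, b ∈ A}. With |A| = 8, there are |A|^2 = 64 ordered sum pairs; collecting distinct values, A + A = {-38, -36, -34, -25, -23, -22, -20, -12, -10, -9, -6, -3, -2, -1, 0, 1, 4, 10, 11, 12, 13, 14, 15, 23, 24, 25, 32, 33, 34, 35, 36}, so |A + A| = 31. Thus K = 31/8. For comparison, the minimum possible |A + A| over all 8-element sets is 2·8 − 1 = 15 (so min K = 15/8), attained only by arithmetic progressions.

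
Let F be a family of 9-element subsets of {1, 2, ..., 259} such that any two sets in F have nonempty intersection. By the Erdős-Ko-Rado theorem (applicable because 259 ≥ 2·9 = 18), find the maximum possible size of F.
max |F| = C(258, 8) = 436355999662176

The Erdős-Ko-Rado theorem states: for n ≥ 2k, an intersecting family of k-subsets of an n-element set has size at most C(n − 1, k − 1), with equality for 'star' families {A ⊆ [n] : |A| = k, i ∈ A} (fix an element i). For n = 259, k = 9: C(258, 8) = 436355999662176.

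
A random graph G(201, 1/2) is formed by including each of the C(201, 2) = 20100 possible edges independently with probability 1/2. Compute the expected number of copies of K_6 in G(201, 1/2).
E[# K_6] = C(201, 6) · (1/2)^C(6, 2) = 84944276340 / 2^15 = 21236069085/8192 ≈ 2592293.589478

For each 6-subset S of vertices (there are C(201, 6) = 84944276340 such S), let X_S = 1 if S induces a K_6 (all C(6, 2) = 15 edges present). Then P(X_S = 1) = (1/2)^15 = 1/32768. By linearity of expectation, E[# K_6] = C(201, 6) · (1/2)^15 = 84944276340 / 32768 = 21236069085/8192 ≈ 2592293.589478.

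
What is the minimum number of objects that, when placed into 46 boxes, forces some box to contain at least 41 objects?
n = (41 − 1)·46 + 1 = 1841

By the generalised pigeonhole principle, to guarantee some box contains ≥ r objects we need more than (r − 1) · k objects total. Threshold: n = (r − 1) · k + 1. With r = 41 and k = 46: n = 40 · 46 + 1 = 1840 + 1 = 1841. For n = 1840 = 40 · 46, we can put exactly 40 objects in every box, avoiding 41 in any single one — so 1841 is tight.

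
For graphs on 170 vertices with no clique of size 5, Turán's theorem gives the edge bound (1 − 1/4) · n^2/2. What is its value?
Turán density bound = (3/4) · 170^2/2 = 21675/2 ≈ 10837.5

Turán's theorem: ex(n, K_{r+1}) is achieved by the complete r-partite Turán graph T(n, r) with parts as balanced as possible, and is at most (1 − 1/r) · n^2/2. For r = 4, n = 170: the density bound is (3/4) · 28900/2 = 21675/2 ≈ 10837.5. The integer-valued extremum is e(T(170, 4)) = 10837, which is strictly less than the density bound 21675/2 since 4 ∤ 170 (the parts of T(170, 4) cannot all be equal).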